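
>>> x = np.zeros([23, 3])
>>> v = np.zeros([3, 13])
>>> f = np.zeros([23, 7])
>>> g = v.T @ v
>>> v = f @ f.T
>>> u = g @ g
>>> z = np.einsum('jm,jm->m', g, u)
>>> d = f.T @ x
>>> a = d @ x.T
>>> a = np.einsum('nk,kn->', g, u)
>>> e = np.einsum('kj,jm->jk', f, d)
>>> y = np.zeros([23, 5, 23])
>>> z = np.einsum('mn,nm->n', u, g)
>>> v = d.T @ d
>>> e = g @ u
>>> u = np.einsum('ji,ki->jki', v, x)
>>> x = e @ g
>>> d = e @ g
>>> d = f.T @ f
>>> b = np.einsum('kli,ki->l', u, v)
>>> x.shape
(13, 13)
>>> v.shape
(3, 3)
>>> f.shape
(23, 7)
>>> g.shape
(13, 13)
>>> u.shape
(3, 23, 3)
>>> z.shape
(13,)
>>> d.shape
(7, 7)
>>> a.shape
()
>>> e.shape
(13, 13)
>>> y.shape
(23, 5, 23)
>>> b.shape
(23,)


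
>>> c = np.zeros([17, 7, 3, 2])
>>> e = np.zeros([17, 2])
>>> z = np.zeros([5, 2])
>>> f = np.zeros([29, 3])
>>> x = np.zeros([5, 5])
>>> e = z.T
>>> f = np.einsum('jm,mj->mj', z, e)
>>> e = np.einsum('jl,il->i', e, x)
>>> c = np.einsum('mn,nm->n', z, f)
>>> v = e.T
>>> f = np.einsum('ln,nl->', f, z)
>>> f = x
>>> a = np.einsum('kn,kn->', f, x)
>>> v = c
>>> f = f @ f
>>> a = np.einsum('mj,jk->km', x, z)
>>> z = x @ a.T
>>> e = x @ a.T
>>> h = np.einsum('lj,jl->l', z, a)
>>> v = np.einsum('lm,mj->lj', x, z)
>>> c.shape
(2,)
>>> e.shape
(5, 2)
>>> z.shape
(5, 2)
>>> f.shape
(5, 5)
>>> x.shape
(5, 5)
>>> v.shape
(5, 2)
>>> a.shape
(2, 5)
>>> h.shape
(5,)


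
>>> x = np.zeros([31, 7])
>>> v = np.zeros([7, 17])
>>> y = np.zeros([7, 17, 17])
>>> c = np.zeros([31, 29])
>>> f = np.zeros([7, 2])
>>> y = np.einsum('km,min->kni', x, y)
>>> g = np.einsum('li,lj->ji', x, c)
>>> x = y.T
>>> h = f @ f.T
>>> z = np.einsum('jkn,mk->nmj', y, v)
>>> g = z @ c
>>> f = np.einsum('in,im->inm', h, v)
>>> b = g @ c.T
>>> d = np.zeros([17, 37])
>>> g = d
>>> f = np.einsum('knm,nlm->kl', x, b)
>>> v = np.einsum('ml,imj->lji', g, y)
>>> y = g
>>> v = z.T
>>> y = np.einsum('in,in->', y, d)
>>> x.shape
(17, 17, 31)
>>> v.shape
(31, 7, 17)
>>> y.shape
()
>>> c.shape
(31, 29)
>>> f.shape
(17, 7)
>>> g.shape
(17, 37)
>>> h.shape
(7, 7)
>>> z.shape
(17, 7, 31)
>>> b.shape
(17, 7, 31)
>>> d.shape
(17, 37)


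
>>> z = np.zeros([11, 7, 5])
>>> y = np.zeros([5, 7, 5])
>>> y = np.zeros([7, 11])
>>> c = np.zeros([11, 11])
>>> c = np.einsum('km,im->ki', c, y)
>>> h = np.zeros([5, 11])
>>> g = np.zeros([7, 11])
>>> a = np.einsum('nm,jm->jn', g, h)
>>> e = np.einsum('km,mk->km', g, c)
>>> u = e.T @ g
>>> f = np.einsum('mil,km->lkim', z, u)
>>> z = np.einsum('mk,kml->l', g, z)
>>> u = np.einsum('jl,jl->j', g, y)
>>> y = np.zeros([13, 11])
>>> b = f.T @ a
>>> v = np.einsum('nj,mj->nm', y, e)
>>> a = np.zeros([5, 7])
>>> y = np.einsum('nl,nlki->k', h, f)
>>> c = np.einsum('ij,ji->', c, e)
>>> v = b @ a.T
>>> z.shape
(5,)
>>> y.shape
(7,)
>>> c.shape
()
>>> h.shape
(5, 11)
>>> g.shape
(7, 11)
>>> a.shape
(5, 7)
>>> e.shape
(7, 11)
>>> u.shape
(7,)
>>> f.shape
(5, 11, 7, 11)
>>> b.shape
(11, 7, 11, 7)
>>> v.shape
(11, 7, 11, 5)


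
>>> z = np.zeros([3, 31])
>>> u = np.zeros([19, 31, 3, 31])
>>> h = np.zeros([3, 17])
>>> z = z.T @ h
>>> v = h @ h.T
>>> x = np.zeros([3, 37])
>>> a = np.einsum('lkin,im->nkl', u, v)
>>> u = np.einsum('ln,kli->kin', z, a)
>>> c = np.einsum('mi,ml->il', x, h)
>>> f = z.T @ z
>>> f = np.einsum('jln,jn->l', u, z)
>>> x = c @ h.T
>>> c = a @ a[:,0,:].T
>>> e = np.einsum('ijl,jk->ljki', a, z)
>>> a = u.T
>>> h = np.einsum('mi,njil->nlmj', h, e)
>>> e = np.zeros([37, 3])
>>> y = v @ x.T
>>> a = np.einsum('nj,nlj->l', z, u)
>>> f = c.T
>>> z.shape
(31, 17)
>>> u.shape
(31, 19, 17)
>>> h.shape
(19, 31, 3, 31)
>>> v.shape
(3, 3)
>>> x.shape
(37, 3)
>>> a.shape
(19,)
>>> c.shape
(31, 31, 31)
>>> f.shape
(31, 31, 31)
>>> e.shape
(37, 3)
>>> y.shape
(3, 37)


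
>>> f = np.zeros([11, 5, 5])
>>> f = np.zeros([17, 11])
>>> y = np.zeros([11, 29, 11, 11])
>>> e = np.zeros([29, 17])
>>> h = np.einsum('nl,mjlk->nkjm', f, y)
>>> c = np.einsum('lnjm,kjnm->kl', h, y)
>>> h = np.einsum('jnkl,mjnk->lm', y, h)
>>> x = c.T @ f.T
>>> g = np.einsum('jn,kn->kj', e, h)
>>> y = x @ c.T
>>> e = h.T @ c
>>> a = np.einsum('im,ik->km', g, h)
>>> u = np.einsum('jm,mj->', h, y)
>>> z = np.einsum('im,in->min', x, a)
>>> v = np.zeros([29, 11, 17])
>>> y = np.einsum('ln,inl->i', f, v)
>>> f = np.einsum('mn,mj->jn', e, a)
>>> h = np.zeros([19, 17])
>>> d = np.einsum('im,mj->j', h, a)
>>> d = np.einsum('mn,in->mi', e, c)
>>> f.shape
(29, 17)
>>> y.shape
(29,)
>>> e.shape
(17, 17)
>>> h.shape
(19, 17)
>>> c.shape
(11, 17)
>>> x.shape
(17, 17)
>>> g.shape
(11, 29)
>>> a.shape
(17, 29)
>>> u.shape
()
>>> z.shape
(17, 17, 29)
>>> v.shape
(29, 11, 17)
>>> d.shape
(17, 11)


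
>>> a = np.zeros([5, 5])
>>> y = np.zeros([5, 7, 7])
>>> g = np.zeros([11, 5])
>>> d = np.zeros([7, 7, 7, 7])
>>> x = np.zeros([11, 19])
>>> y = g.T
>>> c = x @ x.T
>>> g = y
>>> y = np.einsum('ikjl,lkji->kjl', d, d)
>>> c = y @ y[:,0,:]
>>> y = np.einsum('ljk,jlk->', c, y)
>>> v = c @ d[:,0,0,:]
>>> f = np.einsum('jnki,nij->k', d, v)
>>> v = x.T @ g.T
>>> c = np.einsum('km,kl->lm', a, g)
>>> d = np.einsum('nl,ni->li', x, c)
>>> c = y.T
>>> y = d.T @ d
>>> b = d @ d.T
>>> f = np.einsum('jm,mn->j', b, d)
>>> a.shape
(5, 5)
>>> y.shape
(5, 5)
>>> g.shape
(5, 11)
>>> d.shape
(19, 5)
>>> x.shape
(11, 19)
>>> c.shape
()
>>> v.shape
(19, 5)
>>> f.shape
(19,)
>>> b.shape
(19, 19)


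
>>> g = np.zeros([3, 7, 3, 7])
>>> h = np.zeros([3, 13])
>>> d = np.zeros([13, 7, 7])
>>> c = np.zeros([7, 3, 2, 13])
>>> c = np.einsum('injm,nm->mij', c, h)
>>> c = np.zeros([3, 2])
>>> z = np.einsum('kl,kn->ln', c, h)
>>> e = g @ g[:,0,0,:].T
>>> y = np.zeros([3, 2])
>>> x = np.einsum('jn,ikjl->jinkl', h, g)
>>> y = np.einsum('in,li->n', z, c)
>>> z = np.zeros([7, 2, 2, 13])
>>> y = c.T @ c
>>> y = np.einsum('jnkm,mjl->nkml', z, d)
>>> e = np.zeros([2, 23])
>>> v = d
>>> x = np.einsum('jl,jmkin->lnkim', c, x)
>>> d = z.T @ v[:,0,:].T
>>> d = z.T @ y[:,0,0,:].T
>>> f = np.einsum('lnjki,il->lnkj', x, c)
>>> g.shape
(3, 7, 3, 7)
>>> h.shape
(3, 13)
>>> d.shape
(13, 2, 2, 2)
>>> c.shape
(3, 2)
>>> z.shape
(7, 2, 2, 13)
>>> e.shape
(2, 23)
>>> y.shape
(2, 2, 13, 7)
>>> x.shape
(2, 7, 13, 7, 3)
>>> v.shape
(13, 7, 7)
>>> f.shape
(2, 7, 7, 13)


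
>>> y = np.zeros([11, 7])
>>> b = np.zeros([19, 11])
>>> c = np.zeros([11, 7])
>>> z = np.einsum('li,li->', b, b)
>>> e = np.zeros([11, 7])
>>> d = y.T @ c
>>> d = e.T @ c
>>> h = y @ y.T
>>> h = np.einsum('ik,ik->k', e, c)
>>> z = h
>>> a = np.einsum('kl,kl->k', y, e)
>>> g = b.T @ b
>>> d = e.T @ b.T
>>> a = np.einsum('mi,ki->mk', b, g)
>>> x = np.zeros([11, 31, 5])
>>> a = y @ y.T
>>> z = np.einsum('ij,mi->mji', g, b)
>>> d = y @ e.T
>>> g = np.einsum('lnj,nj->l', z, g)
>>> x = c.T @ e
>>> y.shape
(11, 7)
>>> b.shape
(19, 11)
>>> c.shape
(11, 7)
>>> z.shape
(19, 11, 11)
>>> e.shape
(11, 7)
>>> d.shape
(11, 11)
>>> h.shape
(7,)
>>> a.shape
(11, 11)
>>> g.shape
(19,)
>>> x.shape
(7, 7)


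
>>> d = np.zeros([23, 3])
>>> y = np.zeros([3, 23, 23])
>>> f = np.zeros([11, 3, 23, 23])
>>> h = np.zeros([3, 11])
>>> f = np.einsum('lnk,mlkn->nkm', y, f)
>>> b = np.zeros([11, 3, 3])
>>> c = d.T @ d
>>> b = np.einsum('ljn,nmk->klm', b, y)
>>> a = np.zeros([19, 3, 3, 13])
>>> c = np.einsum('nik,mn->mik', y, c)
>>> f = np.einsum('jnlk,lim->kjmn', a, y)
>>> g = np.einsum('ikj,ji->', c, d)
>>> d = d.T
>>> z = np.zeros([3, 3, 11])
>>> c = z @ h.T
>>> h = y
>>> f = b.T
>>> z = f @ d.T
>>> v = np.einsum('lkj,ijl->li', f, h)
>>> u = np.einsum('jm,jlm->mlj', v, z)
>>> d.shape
(3, 23)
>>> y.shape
(3, 23, 23)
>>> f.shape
(23, 11, 23)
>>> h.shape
(3, 23, 23)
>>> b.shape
(23, 11, 23)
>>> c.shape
(3, 3, 3)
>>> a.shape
(19, 3, 3, 13)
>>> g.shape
()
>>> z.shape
(23, 11, 3)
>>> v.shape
(23, 3)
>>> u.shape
(3, 11, 23)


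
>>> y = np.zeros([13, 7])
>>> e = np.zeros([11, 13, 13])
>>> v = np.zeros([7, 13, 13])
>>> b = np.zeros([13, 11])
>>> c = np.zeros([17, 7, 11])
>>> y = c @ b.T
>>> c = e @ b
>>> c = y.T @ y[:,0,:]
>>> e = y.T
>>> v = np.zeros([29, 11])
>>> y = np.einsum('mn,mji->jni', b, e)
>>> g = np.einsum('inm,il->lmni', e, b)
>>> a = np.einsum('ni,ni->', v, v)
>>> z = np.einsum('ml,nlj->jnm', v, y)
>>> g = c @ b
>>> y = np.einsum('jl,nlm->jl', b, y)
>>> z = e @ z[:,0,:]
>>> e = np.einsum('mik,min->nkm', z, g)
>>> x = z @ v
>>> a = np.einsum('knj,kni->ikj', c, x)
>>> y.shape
(13, 11)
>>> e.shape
(11, 29, 13)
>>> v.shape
(29, 11)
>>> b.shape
(13, 11)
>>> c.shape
(13, 7, 13)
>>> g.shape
(13, 7, 11)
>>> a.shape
(11, 13, 13)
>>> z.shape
(13, 7, 29)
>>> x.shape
(13, 7, 11)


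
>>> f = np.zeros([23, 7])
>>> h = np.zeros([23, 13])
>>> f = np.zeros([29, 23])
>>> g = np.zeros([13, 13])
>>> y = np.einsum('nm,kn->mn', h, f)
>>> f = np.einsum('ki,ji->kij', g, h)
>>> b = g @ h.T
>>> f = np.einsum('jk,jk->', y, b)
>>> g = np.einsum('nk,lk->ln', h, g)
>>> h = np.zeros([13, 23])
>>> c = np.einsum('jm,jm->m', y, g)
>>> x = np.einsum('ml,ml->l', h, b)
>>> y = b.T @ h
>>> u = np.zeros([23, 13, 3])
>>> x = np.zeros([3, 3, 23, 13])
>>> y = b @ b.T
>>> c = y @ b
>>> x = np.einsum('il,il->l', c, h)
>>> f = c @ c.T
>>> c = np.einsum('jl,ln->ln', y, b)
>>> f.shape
(13, 13)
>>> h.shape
(13, 23)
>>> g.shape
(13, 23)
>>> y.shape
(13, 13)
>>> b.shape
(13, 23)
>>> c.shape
(13, 23)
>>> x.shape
(23,)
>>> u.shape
(23, 13, 3)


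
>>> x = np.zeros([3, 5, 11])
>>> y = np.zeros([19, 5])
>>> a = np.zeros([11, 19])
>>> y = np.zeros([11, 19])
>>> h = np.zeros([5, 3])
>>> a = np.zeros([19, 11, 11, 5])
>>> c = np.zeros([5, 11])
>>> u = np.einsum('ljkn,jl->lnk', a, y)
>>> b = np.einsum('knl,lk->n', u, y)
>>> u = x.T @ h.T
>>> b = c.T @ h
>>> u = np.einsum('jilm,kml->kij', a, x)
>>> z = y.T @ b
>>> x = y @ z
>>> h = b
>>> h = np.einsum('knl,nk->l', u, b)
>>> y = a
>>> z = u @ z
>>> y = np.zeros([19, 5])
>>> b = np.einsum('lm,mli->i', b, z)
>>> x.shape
(11, 3)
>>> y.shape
(19, 5)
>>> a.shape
(19, 11, 11, 5)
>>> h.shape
(19,)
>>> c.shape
(5, 11)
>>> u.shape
(3, 11, 19)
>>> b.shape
(3,)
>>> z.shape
(3, 11, 3)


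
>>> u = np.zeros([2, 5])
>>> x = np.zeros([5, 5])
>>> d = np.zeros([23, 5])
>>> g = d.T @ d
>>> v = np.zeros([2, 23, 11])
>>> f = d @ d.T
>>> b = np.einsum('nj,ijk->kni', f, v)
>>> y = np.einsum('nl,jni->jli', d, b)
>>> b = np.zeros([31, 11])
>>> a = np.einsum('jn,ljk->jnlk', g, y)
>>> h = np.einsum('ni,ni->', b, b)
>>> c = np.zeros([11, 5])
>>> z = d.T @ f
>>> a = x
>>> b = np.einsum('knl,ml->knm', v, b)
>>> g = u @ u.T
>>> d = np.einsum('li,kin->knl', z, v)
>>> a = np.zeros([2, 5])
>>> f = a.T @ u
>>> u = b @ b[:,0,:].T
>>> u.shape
(2, 23, 2)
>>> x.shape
(5, 5)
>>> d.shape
(2, 11, 5)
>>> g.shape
(2, 2)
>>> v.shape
(2, 23, 11)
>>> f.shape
(5, 5)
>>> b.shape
(2, 23, 31)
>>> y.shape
(11, 5, 2)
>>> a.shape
(2, 5)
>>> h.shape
()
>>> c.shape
(11, 5)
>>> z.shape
(5, 23)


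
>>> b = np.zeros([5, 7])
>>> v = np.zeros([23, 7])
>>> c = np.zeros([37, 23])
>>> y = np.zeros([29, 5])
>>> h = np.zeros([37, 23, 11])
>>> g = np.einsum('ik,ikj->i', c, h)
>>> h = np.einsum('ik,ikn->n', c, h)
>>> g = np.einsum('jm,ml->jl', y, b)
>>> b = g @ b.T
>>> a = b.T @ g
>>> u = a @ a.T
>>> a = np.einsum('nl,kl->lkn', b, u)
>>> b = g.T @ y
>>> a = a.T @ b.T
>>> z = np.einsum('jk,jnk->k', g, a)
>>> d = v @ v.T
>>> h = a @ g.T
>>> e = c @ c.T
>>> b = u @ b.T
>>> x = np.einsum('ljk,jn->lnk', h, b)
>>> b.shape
(5, 7)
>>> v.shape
(23, 7)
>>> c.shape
(37, 23)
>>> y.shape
(29, 5)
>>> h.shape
(29, 5, 29)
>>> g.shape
(29, 7)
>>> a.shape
(29, 5, 7)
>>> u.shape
(5, 5)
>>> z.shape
(7,)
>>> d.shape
(23, 23)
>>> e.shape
(37, 37)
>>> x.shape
(29, 7, 29)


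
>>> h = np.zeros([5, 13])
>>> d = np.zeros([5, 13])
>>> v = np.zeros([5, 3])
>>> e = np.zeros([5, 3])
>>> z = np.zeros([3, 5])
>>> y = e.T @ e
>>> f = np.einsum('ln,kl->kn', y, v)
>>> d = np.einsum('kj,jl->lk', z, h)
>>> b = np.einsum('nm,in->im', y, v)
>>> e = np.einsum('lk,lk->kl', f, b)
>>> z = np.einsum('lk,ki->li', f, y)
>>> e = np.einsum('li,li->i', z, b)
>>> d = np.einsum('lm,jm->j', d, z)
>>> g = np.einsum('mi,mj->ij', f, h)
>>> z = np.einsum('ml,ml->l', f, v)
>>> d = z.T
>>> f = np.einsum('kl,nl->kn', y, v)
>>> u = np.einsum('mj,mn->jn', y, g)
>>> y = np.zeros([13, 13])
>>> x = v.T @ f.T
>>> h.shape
(5, 13)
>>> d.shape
(3,)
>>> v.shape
(5, 3)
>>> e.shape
(3,)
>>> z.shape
(3,)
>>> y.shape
(13, 13)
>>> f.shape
(3, 5)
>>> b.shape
(5, 3)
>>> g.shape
(3, 13)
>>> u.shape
(3, 13)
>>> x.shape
(3, 3)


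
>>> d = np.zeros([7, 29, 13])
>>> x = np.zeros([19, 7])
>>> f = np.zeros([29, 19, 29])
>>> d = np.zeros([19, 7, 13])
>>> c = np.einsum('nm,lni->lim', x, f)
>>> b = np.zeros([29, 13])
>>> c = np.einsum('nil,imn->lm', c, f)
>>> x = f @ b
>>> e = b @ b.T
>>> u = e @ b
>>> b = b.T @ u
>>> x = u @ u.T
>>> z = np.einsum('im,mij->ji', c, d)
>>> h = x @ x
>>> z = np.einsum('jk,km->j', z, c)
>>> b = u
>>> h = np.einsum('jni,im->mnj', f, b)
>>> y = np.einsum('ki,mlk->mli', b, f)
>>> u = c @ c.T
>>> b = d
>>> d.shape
(19, 7, 13)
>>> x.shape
(29, 29)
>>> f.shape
(29, 19, 29)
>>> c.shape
(7, 19)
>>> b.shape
(19, 7, 13)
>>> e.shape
(29, 29)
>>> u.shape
(7, 7)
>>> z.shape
(13,)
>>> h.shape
(13, 19, 29)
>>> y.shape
(29, 19, 13)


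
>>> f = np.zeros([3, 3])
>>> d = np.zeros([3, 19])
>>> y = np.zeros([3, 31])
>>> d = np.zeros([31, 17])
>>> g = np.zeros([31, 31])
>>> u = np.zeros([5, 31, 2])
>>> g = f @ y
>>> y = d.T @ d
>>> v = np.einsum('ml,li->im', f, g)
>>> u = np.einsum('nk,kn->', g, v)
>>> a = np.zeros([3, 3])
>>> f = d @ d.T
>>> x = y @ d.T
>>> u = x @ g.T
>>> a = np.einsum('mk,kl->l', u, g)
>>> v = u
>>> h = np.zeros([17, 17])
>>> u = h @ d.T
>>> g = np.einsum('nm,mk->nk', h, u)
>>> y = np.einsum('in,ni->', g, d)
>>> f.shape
(31, 31)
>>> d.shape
(31, 17)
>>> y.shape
()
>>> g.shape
(17, 31)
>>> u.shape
(17, 31)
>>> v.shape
(17, 3)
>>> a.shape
(31,)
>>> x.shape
(17, 31)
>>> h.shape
(17, 17)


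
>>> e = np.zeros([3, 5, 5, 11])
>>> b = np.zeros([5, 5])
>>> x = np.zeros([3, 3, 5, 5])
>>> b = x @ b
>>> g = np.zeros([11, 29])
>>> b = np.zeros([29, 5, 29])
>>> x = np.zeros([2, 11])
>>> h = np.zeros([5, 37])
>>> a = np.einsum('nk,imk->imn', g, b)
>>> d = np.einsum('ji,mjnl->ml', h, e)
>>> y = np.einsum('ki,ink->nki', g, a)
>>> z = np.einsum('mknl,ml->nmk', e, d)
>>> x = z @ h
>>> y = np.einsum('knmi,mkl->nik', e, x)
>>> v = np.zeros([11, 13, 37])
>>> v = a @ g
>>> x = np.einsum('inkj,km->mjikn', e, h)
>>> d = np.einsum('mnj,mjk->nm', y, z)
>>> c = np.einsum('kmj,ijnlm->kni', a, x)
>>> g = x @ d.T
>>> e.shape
(3, 5, 5, 11)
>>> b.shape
(29, 5, 29)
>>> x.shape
(37, 11, 3, 5, 5)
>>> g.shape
(37, 11, 3, 5, 11)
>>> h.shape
(5, 37)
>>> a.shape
(29, 5, 11)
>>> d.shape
(11, 5)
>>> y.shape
(5, 11, 3)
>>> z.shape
(5, 3, 5)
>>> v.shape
(29, 5, 29)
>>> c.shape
(29, 3, 37)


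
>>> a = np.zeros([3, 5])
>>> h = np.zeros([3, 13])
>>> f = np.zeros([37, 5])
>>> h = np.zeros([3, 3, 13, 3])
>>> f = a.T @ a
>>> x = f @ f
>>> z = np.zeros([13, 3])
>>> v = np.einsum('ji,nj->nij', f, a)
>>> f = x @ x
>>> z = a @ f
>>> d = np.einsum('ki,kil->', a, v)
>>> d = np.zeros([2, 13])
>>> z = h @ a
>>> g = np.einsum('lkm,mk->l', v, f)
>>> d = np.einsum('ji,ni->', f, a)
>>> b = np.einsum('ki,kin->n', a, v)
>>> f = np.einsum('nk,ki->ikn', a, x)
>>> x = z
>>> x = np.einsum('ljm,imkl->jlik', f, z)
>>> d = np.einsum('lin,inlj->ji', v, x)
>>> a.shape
(3, 5)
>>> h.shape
(3, 3, 13, 3)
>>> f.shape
(5, 5, 3)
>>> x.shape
(5, 5, 3, 13)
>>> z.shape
(3, 3, 13, 5)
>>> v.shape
(3, 5, 5)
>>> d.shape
(13, 5)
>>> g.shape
(3,)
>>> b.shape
(5,)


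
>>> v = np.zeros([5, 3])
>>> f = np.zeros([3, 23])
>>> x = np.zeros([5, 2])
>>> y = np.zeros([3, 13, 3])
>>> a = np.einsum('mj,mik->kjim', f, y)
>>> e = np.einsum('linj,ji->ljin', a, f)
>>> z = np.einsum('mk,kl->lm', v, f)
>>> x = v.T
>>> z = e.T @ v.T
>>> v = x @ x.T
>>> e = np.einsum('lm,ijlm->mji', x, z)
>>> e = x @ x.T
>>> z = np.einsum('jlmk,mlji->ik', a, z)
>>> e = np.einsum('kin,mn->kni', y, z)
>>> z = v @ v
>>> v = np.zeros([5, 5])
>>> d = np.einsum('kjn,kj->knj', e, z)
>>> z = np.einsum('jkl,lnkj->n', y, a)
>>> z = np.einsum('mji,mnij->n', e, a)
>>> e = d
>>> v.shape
(5, 5)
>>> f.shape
(3, 23)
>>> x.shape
(3, 5)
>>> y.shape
(3, 13, 3)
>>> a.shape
(3, 23, 13, 3)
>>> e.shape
(3, 13, 3)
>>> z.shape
(23,)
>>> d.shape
(3, 13, 3)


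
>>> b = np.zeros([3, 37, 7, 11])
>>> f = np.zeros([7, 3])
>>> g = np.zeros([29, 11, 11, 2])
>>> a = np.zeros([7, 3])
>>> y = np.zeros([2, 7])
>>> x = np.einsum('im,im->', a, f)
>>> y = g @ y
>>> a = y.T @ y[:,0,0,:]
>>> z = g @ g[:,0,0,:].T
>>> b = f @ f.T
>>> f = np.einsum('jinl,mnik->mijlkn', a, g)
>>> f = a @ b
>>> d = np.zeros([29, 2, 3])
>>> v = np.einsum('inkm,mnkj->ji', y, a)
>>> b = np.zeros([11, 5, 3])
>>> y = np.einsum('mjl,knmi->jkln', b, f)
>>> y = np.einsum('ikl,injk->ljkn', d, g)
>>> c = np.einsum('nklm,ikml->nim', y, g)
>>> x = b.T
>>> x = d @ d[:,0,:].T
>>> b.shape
(11, 5, 3)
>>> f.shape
(7, 11, 11, 7)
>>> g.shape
(29, 11, 11, 2)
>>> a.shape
(7, 11, 11, 7)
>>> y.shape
(3, 11, 2, 11)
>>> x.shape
(29, 2, 29)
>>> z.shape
(29, 11, 11, 29)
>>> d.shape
(29, 2, 3)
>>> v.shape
(7, 29)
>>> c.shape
(3, 29, 11)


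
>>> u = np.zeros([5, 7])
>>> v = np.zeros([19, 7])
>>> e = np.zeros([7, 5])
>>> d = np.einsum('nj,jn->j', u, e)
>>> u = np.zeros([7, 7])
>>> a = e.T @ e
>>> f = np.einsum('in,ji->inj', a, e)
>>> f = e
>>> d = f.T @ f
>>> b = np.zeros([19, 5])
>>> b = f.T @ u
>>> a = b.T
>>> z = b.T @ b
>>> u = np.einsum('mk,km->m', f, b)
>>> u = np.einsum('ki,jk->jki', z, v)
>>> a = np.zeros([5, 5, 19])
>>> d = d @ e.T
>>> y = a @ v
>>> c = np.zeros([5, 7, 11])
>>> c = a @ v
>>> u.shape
(19, 7, 7)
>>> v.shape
(19, 7)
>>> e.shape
(7, 5)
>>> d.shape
(5, 7)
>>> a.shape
(5, 5, 19)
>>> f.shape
(7, 5)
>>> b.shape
(5, 7)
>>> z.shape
(7, 7)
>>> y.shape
(5, 5, 7)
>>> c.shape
(5, 5, 7)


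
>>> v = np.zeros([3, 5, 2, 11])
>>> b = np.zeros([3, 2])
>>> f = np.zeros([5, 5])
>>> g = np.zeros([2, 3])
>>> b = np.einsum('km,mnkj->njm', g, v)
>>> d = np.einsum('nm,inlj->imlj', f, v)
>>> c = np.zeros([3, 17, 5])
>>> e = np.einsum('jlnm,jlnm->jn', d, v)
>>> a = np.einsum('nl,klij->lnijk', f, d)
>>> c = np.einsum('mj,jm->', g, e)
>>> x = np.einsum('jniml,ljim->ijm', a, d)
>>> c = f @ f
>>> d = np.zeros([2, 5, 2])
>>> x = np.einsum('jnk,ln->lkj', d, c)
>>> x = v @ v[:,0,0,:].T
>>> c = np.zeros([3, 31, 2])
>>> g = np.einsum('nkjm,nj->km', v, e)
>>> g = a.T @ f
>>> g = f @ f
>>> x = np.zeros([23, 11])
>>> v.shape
(3, 5, 2, 11)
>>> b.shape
(5, 11, 3)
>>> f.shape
(5, 5)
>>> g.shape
(5, 5)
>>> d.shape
(2, 5, 2)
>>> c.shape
(3, 31, 2)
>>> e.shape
(3, 2)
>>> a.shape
(5, 5, 2, 11, 3)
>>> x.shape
(23, 11)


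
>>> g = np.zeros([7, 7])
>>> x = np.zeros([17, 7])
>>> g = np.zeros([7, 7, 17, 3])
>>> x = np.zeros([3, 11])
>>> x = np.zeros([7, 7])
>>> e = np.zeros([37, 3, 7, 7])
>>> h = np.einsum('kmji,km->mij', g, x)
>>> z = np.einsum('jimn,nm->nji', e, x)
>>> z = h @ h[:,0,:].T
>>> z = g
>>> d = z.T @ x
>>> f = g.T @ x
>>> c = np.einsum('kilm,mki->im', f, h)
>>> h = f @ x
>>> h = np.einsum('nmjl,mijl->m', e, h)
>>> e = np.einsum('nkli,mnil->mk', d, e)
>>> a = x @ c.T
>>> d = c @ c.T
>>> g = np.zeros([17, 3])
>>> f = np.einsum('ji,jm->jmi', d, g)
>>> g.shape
(17, 3)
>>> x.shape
(7, 7)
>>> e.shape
(37, 17)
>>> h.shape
(3,)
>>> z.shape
(7, 7, 17, 3)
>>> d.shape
(17, 17)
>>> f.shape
(17, 3, 17)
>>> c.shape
(17, 7)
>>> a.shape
(7, 17)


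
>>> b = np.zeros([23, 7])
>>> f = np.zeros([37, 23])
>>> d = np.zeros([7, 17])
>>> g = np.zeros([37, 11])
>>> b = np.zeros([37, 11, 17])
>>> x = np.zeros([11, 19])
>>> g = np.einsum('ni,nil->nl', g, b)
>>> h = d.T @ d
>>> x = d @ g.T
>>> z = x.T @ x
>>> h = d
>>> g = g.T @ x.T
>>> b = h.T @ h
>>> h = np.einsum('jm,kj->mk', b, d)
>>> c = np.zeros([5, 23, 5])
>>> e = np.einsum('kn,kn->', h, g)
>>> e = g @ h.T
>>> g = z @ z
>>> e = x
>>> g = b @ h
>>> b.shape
(17, 17)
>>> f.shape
(37, 23)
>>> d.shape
(7, 17)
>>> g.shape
(17, 7)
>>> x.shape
(7, 37)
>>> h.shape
(17, 7)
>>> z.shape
(37, 37)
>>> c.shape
(5, 23, 5)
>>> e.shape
(7, 37)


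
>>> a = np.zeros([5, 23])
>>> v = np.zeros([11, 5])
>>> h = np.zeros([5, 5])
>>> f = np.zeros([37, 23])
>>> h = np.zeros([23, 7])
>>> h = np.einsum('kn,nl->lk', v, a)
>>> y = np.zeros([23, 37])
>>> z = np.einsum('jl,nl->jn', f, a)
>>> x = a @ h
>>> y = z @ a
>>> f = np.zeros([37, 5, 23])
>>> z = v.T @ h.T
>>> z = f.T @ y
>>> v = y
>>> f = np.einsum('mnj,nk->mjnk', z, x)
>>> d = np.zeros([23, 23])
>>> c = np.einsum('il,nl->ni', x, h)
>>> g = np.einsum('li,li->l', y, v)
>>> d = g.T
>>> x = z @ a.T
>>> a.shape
(5, 23)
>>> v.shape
(37, 23)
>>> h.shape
(23, 11)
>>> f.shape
(23, 23, 5, 11)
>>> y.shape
(37, 23)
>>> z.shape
(23, 5, 23)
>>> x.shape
(23, 5, 5)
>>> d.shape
(37,)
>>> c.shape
(23, 5)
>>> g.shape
(37,)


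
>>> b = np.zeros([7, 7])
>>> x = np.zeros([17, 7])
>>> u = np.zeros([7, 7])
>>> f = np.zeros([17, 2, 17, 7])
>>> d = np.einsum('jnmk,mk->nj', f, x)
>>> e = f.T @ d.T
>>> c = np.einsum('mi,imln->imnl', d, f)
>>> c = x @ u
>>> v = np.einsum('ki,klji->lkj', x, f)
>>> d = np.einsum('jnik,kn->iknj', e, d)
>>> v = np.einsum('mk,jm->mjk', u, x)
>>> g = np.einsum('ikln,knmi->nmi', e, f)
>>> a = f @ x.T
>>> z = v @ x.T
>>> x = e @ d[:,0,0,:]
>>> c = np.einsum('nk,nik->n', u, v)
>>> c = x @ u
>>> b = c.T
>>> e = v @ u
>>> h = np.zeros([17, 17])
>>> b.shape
(7, 2, 17, 7)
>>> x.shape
(7, 17, 2, 7)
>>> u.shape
(7, 7)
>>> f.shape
(17, 2, 17, 7)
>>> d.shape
(2, 2, 17, 7)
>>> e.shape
(7, 17, 7)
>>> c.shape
(7, 17, 2, 7)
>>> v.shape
(7, 17, 7)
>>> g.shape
(2, 17, 7)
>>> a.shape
(17, 2, 17, 17)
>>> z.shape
(7, 17, 17)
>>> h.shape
(17, 17)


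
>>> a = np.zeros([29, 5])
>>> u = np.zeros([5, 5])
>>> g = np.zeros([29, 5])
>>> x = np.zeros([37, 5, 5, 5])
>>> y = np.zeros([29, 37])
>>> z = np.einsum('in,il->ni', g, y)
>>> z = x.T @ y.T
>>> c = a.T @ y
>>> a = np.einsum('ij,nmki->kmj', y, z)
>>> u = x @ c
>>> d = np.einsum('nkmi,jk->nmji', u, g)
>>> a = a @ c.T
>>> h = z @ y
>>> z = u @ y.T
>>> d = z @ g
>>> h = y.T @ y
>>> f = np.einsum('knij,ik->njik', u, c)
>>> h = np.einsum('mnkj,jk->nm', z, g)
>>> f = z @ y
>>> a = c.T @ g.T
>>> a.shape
(37, 29)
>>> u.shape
(37, 5, 5, 37)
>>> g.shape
(29, 5)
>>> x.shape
(37, 5, 5, 5)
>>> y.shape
(29, 37)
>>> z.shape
(37, 5, 5, 29)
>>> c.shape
(5, 37)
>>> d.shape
(37, 5, 5, 5)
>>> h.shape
(5, 37)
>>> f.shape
(37, 5, 5, 37)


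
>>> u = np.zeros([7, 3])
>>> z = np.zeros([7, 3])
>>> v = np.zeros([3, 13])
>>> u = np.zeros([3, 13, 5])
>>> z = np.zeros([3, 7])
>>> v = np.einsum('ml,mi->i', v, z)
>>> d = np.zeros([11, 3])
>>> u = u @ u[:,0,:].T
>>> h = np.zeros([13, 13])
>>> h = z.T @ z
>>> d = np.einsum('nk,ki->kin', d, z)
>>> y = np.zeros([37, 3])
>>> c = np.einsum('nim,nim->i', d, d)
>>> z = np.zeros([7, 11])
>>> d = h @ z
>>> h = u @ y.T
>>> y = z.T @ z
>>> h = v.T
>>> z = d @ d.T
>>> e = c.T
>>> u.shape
(3, 13, 3)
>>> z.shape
(7, 7)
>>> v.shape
(7,)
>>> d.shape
(7, 11)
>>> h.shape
(7,)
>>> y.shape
(11, 11)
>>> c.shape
(7,)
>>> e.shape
(7,)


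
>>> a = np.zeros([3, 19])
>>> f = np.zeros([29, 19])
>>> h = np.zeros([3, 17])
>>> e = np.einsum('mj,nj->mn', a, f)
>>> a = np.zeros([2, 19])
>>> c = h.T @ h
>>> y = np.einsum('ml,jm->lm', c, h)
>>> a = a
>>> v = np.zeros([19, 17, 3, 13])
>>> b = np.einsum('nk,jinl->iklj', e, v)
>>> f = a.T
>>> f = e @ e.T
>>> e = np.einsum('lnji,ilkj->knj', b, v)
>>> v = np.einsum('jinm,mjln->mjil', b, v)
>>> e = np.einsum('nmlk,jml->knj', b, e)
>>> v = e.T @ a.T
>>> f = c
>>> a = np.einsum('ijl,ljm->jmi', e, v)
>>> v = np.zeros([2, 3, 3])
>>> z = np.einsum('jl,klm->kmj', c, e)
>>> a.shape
(17, 2, 19)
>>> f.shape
(17, 17)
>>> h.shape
(3, 17)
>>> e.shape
(19, 17, 3)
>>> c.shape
(17, 17)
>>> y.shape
(17, 17)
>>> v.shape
(2, 3, 3)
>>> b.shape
(17, 29, 13, 19)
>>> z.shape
(19, 3, 17)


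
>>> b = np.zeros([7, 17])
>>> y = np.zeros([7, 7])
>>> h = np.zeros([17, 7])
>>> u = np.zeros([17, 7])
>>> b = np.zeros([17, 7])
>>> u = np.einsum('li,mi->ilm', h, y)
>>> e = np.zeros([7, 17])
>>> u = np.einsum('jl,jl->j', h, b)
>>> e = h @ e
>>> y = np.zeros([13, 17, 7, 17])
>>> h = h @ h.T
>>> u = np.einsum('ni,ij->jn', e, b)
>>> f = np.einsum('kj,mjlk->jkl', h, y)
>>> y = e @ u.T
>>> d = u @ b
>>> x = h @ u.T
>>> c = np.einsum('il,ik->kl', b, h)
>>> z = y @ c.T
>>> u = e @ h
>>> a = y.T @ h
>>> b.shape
(17, 7)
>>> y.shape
(17, 7)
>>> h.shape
(17, 17)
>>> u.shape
(17, 17)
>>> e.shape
(17, 17)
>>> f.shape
(17, 17, 7)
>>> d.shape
(7, 7)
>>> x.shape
(17, 7)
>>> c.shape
(17, 7)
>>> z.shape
(17, 17)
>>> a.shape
(7, 17)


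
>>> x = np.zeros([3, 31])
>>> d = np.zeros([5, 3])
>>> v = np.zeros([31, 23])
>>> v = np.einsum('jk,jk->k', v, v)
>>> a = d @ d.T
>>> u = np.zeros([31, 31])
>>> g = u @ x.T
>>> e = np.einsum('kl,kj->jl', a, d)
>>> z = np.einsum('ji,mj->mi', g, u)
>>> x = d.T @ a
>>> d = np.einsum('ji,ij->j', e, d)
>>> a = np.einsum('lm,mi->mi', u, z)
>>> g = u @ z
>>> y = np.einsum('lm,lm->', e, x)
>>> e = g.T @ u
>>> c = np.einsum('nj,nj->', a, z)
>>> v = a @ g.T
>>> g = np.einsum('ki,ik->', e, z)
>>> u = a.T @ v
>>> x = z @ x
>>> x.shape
(31, 5)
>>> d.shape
(3,)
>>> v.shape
(31, 31)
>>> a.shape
(31, 3)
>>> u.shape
(3, 31)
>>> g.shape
()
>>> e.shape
(3, 31)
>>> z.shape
(31, 3)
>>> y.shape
()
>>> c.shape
()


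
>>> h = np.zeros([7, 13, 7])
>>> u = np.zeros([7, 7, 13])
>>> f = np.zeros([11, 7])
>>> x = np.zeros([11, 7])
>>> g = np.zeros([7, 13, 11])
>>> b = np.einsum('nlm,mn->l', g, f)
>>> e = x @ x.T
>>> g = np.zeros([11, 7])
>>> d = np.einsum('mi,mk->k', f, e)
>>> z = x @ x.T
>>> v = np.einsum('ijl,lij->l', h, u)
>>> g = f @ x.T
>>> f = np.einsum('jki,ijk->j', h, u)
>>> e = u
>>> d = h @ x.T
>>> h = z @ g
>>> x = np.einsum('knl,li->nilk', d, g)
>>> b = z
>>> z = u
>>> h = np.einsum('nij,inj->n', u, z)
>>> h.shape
(7,)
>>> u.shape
(7, 7, 13)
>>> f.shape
(7,)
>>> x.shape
(13, 11, 11, 7)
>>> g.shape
(11, 11)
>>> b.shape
(11, 11)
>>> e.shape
(7, 7, 13)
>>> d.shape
(7, 13, 11)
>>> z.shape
(7, 7, 13)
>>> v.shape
(7,)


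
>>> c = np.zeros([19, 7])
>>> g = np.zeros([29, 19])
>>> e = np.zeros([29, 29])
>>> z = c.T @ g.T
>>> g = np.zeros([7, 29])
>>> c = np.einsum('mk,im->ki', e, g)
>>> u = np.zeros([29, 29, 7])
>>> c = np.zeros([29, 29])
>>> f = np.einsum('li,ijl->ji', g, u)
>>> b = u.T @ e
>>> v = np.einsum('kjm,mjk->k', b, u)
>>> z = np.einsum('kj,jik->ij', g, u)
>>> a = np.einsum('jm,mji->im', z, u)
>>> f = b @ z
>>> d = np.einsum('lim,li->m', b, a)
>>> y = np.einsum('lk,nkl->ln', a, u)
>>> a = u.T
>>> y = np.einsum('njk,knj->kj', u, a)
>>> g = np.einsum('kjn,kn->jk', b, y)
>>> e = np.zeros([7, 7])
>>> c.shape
(29, 29)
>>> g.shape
(29, 7)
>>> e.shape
(7, 7)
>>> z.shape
(29, 29)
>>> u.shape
(29, 29, 7)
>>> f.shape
(7, 29, 29)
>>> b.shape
(7, 29, 29)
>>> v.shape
(7,)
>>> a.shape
(7, 29, 29)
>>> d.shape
(29,)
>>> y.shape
(7, 29)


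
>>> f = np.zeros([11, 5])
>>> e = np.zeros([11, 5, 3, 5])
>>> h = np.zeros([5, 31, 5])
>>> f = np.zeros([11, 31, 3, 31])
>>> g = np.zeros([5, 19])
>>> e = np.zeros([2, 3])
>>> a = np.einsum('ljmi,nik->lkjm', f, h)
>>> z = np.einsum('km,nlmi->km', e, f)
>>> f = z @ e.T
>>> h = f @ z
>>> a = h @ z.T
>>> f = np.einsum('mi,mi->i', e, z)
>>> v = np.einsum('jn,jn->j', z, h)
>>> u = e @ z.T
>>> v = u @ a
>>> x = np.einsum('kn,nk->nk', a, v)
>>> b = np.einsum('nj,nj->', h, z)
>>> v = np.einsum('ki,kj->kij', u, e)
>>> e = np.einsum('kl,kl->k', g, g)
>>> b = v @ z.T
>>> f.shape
(3,)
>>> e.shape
(5,)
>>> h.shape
(2, 3)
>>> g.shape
(5, 19)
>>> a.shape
(2, 2)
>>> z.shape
(2, 3)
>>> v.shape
(2, 2, 3)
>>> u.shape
(2, 2)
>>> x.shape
(2, 2)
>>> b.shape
(2, 2, 2)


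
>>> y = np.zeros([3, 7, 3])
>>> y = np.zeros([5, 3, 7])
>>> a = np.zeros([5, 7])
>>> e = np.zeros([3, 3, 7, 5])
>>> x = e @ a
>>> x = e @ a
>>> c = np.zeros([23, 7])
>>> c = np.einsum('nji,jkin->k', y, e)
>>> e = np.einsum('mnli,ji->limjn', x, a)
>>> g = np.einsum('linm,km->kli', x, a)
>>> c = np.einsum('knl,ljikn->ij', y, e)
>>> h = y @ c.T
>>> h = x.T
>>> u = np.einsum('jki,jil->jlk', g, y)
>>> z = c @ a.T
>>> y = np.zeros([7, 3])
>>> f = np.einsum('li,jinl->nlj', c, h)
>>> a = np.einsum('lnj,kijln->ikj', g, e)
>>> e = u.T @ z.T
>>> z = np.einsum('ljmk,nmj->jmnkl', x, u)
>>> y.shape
(7, 3)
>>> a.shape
(7, 7, 3)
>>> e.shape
(3, 7, 3)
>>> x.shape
(3, 3, 7, 7)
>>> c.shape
(3, 7)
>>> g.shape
(5, 3, 3)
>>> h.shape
(7, 7, 3, 3)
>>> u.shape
(5, 7, 3)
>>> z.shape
(3, 7, 5, 7, 3)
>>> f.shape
(3, 3, 7)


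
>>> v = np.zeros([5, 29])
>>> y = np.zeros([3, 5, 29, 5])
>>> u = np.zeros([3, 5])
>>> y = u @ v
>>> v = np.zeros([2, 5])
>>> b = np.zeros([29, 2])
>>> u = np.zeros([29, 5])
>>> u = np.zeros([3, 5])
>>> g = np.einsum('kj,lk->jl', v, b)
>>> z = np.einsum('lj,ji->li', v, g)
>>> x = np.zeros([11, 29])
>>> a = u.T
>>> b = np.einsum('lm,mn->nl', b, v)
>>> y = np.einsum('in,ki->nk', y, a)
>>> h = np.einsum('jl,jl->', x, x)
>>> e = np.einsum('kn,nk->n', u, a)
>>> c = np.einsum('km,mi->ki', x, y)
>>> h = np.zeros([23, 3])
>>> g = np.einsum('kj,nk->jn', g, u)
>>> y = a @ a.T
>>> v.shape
(2, 5)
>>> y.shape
(5, 5)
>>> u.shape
(3, 5)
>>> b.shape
(5, 29)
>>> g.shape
(29, 3)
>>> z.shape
(2, 29)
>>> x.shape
(11, 29)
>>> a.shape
(5, 3)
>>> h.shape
(23, 3)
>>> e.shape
(5,)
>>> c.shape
(11, 5)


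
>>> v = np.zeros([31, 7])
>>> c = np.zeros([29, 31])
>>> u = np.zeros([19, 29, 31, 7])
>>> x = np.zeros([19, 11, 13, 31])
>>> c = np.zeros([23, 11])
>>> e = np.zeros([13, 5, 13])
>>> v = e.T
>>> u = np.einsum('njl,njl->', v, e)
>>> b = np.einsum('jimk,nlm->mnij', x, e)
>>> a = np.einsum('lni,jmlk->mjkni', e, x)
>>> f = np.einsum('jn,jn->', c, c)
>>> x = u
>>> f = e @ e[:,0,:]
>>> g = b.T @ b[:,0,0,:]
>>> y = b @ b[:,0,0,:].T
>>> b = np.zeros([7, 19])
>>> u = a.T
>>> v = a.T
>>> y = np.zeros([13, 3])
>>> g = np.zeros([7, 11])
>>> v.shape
(13, 5, 31, 19, 11)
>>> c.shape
(23, 11)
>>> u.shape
(13, 5, 31, 19, 11)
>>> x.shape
()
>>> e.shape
(13, 5, 13)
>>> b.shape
(7, 19)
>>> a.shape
(11, 19, 31, 5, 13)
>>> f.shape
(13, 5, 13)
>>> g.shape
(7, 11)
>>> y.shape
(13, 3)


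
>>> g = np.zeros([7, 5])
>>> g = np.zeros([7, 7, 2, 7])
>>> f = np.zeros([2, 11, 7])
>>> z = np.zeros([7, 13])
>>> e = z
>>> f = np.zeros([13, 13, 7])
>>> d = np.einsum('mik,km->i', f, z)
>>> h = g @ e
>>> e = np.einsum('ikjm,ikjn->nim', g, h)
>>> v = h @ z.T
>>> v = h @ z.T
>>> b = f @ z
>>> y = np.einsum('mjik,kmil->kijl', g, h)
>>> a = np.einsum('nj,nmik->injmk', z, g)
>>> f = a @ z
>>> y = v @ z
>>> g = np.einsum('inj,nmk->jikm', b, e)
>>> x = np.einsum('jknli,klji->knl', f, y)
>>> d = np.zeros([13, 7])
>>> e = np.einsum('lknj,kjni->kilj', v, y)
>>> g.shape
(13, 13, 7, 7)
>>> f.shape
(2, 7, 13, 7, 13)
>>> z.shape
(7, 13)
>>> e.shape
(7, 13, 7, 7)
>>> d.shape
(13, 7)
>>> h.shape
(7, 7, 2, 13)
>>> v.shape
(7, 7, 2, 7)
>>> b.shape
(13, 13, 13)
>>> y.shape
(7, 7, 2, 13)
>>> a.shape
(2, 7, 13, 7, 7)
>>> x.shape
(7, 13, 7)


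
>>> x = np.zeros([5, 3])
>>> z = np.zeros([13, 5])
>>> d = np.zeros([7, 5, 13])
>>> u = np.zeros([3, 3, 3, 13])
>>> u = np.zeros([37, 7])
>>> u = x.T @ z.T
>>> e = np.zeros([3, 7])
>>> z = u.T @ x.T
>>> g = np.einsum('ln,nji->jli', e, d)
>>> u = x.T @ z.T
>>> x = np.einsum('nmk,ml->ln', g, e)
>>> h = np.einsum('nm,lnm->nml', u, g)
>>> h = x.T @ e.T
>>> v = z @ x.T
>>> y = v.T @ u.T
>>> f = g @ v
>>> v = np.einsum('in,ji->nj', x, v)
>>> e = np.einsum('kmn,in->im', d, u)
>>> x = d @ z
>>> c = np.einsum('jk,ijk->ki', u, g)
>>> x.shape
(7, 5, 5)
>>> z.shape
(13, 5)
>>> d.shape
(7, 5, 13)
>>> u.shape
(3, 13)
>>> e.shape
(3, 5)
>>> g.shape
(5, 3, 13)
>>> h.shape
(5, 3)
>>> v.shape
(5, 13)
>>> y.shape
(7, 3)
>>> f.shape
(5, 3, 7)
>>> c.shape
(13, 5)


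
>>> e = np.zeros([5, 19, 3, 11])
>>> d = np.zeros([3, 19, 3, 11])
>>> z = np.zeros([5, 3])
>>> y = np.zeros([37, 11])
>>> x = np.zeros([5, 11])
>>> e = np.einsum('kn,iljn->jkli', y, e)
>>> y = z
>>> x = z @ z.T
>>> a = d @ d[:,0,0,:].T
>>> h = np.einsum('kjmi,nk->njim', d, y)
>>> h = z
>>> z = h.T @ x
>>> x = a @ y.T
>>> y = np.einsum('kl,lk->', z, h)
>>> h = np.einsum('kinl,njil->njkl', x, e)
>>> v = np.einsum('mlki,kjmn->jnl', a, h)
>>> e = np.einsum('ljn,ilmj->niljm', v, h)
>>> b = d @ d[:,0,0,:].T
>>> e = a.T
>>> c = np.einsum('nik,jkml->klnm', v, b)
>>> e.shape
(3, 3, 19, 3)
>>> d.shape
(3, 19, 3, 11)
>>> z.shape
(3, 5)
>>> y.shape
()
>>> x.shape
(3, 19, 3, 5)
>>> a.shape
(3, 19, 3, 3)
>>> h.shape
(3, 37, 3, 5)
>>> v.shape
(37, 5, 19)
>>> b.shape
(3, 19, 3, 3)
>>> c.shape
(19, 3, 37, 3)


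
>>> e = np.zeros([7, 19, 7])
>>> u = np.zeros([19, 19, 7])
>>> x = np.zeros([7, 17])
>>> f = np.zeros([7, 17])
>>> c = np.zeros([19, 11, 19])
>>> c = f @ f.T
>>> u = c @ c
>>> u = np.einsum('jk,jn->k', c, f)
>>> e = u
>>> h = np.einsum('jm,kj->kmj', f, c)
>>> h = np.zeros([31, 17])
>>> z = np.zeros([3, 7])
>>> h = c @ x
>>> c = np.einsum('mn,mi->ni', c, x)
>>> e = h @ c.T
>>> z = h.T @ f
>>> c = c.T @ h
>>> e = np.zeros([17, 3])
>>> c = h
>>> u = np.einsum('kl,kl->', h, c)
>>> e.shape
(17, 3)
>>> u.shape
()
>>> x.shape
(7, 17)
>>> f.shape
(7, 17)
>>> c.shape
(7, 17)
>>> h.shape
(7, 17)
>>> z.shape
(17, 17)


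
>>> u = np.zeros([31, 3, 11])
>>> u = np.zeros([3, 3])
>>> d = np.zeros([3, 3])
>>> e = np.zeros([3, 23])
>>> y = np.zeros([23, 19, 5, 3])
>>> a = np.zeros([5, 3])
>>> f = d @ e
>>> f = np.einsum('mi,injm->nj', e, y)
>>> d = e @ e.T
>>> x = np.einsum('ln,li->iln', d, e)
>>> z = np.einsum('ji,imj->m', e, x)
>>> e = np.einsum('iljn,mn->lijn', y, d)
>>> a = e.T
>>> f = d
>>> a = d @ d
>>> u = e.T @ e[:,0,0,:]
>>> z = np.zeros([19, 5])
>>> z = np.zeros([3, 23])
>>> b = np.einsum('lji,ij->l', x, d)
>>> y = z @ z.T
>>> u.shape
(3, 5, 23, 3)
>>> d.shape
(3, 3)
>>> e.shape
(19, 23, 5, 3)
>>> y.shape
(3, 3)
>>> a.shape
(3, 3)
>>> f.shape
(3, 3)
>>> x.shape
(23, 3, 3)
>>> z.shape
(3, 23)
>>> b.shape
(23,)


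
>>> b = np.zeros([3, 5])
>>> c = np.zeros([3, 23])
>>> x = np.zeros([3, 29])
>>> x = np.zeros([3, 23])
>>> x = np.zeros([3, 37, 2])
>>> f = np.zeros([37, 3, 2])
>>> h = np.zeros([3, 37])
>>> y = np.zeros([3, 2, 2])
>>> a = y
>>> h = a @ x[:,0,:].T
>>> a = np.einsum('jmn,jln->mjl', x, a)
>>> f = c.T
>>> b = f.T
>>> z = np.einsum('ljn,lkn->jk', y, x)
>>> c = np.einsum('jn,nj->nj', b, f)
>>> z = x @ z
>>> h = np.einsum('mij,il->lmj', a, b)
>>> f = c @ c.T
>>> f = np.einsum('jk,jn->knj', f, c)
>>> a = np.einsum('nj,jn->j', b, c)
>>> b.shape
(3, 23)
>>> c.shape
(23, 3)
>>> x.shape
(3, 37, 2)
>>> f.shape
(23, 3, 23)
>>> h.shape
(23, 37, 2)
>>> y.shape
(3, 2, 2)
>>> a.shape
(23,)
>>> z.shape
(3, 37, 37)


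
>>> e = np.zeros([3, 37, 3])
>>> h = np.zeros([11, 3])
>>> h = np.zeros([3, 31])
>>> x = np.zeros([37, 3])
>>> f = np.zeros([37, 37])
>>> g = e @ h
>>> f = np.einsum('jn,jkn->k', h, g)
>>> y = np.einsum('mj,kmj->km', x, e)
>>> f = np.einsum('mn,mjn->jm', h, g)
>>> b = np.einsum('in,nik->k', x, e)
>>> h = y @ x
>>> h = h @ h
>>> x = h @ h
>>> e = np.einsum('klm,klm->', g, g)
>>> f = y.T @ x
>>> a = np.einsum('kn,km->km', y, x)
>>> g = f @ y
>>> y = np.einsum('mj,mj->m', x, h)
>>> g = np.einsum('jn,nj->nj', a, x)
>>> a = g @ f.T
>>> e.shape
()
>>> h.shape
(3, 3)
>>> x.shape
(3, 3)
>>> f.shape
(37, 3)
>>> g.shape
(3, 3)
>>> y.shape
(3,)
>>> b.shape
(3,)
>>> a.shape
(3, 37)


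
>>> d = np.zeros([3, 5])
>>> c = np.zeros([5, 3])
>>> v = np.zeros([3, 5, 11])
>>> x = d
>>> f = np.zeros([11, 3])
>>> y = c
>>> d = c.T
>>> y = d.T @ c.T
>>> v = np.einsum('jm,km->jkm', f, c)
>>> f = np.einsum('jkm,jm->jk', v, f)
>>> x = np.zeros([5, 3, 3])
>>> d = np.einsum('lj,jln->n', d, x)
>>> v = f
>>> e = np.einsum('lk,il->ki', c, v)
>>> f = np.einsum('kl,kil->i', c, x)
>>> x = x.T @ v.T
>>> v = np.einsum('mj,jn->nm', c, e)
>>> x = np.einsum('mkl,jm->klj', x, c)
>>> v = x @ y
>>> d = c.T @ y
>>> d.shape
(3, 5)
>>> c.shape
(5, 3)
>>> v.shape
(3, 11, 5)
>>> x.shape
(3, 11, 5)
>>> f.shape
(3,)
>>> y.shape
(5, 5)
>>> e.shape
(3, 11)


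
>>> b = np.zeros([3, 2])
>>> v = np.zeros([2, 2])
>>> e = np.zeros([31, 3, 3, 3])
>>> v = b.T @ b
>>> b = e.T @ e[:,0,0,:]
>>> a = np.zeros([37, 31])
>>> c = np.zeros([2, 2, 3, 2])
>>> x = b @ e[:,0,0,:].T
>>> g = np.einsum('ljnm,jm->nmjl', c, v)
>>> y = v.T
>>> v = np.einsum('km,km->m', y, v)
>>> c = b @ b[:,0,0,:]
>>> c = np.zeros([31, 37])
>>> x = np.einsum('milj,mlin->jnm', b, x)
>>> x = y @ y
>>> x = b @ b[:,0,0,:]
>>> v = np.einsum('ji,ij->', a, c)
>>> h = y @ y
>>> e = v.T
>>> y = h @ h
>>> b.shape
(3, 3, 3, 3)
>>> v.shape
()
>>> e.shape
()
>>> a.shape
(37, 31)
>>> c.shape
(31, 37)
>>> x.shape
(3, 3, 3, 3)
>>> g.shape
(3, 2, 2, 2)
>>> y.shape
(2, 2)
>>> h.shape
(2, 2)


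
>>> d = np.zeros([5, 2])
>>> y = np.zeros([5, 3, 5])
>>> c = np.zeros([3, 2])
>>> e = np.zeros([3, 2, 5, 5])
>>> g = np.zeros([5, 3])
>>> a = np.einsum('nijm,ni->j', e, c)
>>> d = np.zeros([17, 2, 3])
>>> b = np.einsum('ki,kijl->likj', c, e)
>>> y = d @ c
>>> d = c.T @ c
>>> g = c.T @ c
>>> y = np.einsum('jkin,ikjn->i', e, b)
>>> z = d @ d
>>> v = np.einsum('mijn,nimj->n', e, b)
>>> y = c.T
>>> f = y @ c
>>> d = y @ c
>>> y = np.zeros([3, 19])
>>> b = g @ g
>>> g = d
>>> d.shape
(2, 2)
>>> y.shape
(3, 19)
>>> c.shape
(3, 2)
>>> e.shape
(3, 2, 5, 5)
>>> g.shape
(2, 2)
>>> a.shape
(5,)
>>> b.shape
(2, 2)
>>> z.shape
(2, 2)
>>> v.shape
(5,)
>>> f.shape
(2, 2)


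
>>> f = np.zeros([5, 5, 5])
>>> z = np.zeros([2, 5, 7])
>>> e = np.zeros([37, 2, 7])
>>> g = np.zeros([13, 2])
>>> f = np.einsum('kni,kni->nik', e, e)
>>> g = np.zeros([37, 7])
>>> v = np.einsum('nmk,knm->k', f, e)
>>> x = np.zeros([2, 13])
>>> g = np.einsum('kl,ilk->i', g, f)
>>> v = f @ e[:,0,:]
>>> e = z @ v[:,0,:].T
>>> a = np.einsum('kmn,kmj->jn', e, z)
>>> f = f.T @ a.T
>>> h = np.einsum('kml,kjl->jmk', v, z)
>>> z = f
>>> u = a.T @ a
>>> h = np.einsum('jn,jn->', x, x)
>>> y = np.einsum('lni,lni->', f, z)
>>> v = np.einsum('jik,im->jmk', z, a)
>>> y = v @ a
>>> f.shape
(37, 7, 7)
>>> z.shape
(37, 7, 7)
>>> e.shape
(2, 5, 2)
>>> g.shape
(2,)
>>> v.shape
(37, 2, 7)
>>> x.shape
(2, 13)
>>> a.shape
(7, 2)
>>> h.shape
()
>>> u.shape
(2, 2)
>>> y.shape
(37, 2, 2)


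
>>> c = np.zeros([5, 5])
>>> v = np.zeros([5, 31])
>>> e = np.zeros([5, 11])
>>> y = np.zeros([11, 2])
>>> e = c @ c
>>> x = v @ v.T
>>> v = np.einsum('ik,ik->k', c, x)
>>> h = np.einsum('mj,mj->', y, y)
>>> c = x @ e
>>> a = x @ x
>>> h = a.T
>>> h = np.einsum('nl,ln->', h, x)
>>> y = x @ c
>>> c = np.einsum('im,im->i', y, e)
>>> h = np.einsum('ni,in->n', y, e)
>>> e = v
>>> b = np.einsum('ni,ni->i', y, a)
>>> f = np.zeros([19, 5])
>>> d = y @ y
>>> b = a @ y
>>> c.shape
(5,)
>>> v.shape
(5,)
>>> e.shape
(5,)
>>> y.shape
(5, 5)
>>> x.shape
(5, 5)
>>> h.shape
(5,)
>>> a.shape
(5, 5)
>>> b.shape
(5, 5)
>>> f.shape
(19, 5)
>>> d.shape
(5, 5)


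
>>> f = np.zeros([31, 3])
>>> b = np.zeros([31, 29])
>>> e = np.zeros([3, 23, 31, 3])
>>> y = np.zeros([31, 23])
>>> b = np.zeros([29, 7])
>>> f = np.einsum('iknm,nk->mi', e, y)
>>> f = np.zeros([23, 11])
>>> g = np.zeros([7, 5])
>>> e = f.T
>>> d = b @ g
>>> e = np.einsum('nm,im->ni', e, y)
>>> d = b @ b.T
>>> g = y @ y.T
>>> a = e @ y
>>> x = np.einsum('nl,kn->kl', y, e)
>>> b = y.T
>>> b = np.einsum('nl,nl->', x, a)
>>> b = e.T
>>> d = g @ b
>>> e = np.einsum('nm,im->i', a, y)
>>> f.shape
(23, 11)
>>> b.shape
(31, 11)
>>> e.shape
(31,)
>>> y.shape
(31, 23)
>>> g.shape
(31, 31)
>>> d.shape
(31, 11)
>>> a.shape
(11, 23)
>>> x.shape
(11, 23)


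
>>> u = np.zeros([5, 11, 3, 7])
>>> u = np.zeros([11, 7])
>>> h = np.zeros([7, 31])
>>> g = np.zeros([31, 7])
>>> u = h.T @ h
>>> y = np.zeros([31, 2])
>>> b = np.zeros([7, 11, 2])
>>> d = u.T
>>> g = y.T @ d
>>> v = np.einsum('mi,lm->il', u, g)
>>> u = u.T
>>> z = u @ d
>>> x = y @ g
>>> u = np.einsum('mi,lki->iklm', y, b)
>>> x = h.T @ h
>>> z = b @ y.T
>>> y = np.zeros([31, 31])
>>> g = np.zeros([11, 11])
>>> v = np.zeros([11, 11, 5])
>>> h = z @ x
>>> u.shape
(2, 11, 7, 31)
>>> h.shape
(7, 11, 31)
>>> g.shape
(11, 11)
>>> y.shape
(31, 31)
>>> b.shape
(7, 11, 2)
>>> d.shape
(31, 31)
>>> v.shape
(11, 11, 5)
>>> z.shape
(7, 11, 31)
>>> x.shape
(31, 31)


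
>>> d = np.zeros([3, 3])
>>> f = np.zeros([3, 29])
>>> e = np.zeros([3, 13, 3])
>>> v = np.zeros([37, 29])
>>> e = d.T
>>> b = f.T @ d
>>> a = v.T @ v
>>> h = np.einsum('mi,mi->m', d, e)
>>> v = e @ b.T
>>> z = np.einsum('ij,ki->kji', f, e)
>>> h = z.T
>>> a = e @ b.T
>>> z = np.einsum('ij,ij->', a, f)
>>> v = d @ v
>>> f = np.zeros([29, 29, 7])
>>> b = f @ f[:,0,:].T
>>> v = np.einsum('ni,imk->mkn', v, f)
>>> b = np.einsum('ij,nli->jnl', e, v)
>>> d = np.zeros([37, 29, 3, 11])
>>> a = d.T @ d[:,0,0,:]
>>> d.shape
(37, 29, 3, 11)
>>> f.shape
(29, 29, 7)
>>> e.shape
(3, 3)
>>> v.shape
(29, 7, 3)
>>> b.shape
(3, 29, 7)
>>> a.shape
(11, 3, 29, 11)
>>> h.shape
(3, 29, 3)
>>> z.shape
()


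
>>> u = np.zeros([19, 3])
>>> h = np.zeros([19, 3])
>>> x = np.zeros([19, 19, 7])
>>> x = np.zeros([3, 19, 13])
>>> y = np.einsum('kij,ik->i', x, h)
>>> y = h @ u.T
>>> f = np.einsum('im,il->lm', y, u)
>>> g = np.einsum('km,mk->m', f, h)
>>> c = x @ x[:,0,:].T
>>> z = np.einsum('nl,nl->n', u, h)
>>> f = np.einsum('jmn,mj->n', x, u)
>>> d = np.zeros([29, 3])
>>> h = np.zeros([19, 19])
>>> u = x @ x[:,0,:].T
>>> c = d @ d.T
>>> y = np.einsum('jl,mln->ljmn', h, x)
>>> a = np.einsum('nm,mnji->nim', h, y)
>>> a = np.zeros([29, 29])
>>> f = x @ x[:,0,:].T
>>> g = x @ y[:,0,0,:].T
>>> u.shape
(3, 19, 3)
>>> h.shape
(19, 19)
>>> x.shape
(3, 19, 13)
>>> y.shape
(19, 19, 3, 13)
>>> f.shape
(3, 19, 3)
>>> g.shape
(3, 19, 19)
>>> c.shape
(29, 29)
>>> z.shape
(19,)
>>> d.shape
(29, 3)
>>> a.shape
(29, 29)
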